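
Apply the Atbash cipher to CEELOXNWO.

XVVOLCMDL

C(2) → X(23)
E(4) → V(21)
E(4) → V(21)
L(11) → O(14)
O(14) → L(11)
X(23) → C(2)
N(13) → M(12)
W(22) → D(3)
O(14) → L(11)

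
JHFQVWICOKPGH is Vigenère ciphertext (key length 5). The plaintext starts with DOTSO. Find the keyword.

GTMYH

Subtract each crib letter from the matching ciphertext letter (mod 26):
J(9)−D(3)=6 → G
H(7)−O(14)=-7≡19 → T
F(5)−T(19)=-14≡12 → M
Q(16)−S(18)=-2≡24 → Y
V(21)−O(14)=7 → H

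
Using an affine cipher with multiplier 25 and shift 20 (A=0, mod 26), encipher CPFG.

C(2): 25·2+20=70≡18 → S
P(15): 25·15+20=395≡5 → F
F(5): 25·5+20=145≡15 → P
G(6): 25·6+20=170≡14 → O

SFPO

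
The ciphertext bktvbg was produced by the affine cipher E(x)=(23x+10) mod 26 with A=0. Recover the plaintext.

The inverse of 23 mod 26 is 17, since 23·17=391≡1. Apply D(y)=17·(y−10) mod 26:
b(1): 17·(1−10)=-153≡3 → d
k(10): 17·(10−10)=0 → a
t(19): 17·(19−10)=153≡23 → x
v(21): 17·(21−10)=187≡5 → f
b(1): 17·(1−10)=-153≡3 → d
g(6): 17·(6−10)=-68≡10 → k

daxfdk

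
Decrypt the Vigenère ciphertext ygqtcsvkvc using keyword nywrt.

liucjfxoej

Repeat the key across the ciphertext: nywrtnywrt
y(24)−n(13): 11 → l
g(6)−y(24): -18≡8 → i
q(16)−w(22): -6≡20 → u
t(19)−r(17): 2 → c
c(2)−t(19): -17≡9 → j
s(18)−n(13): 5 → f
v(21)−y(24): -3≡23 → x
k(10)−w(22): -12≡14 → o
v(21)−r(17): 4 → e
c(2)−t(19): -17≡9 → j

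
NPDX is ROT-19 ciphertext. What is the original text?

N(13): 13−19=-6≡20 → U
P(15): 15−19=-4≡22 → W
D(3): 3−19=-16≡10 → K
X(23): 23−19=4 → E

UWKE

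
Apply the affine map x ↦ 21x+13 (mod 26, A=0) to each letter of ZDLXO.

SYKCV

Z(25): 21·25+13=538≡18 → S
D(3): 21·3+13=76≡24 → Y
L(11): 21·11+13=244≡10 → K
X(23): 21·23+13=496≡2 → C
O(14): 21·14+13=307≡21 → V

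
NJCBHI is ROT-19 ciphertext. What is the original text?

UQJIOP

N(13): 13−19=-6≡20 → U
J(9): 9−19=-10≡16 → Q
C(2): 2−19=-17≡9 → J
B(1): 1−19=-18≡8 → I
H(7): 7−19=-12≡14 → O
I(8): 8−19=-11≡15 → P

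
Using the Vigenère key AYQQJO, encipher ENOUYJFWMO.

Repeat the key across the message: AYQQJOAYQQ
E(4)+A(0): 4 → E
N(13)+Y(24): 37≡11 → L
O(14)+Q(16): 30≡4 → E
U(20)+Q(16): 36≡10 → K
Y(24)+J(9): 33≡7 → H
J(9)+O(14): 23 → X
F(5)+A(0): 5 → F
W(22)+Y(24): 46≡20 → U
M(12)+Q(16): 28≡2 → C
O(14)+Q(16): 30≡4 → E

ELEKHXFUCE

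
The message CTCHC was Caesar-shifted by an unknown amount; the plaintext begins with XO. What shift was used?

5

From the crib: C(2)−X(23)=-21≡5, so the shift is 5.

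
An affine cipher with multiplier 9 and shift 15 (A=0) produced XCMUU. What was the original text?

The inverse of 9 mod 26 is 3, since 9·3=27≡1. Apply D(y)=3·(y−15) mod 26:
X(23): 3·(23−15)=24 → Y
C(2): 3·(2−15)=-39≡13 → N
M(12): 3·(12−15)=-9≡17 → R
U(20): 3·(20−15)=15 → P
U(20): 3·(20−15)=15 → P

YNRPP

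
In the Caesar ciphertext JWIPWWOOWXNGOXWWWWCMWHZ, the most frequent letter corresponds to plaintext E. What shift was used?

18

The most frequent ciphertext letter is W (appears 9 times).
W is position 22; E is position 4.
Shift = 18.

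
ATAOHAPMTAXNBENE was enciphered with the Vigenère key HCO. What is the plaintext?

Repeat the key across the ciphertext: HCOHCOHCOHCOHCOH
A(0)−H(7): -7≡19 → T
T(19)−C(2): 17 → R
A(0)−O(14): -14≡12 → M
O(14)−H(7): 7 → H
H(7)−C(2): 5 → F
A(0)−O(14): -14≡12 → M
P(15)−H(7): 8 → I
M(12)−C(2): 10 → K
T(19)−O(14): 5 → F
A(0)−H(7): -7≡19 → T
X(23)−C(2): 21 → V
N(13)−O(14): -1≡25 → Z
B(1)−H(7): -6≡20 → U
E(4)−C(2): 2 → C
N(13)−O(14): -1≡25 → Z
E(4)−H(7): -3≡23 → X

TRMHFMIKFTVZUCZX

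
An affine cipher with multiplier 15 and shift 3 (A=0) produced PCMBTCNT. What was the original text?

GTLMITSI

The inverse of 15 mod 26 is 7, since 15·7=105≡1. Apply D(y)=7·(y−3) mod 26:
P(15): 7·(15−3)=84≡6 → G
C(2): 7·(2−3)=-7≡19 → T
M(12): 7·(12−3)=63≡11 → L
B(1): 7·(1−3)=-14≡12 → M
T(19): 7·(19−3)=112≡8 → I
C(2): 7·(2−3)=-7≡19 → T
N(13): 7·(13−3)=70≡18 → S
T(19): 7·(19−3)=112≡8 → I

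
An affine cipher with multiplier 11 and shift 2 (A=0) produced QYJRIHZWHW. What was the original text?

GCDZKRVQRQ

The inverse of 11 mod 26 is 19, since 11·19=209≡1. Apply D(y)=19·(y−2) mod 26:
Q(16): 19·(16−2)=266≡6 → G
Y(24): 19·(24−2)=418≡2 → C
J(9): 19·(9−2)=133≡3 → D
R(17): 19·(17−2)=285≡25 → Z
I(8): 19·(8−2)=114≡10 → K
H(7): 19·(7−2)=95≡17 → R
Z(25): 19·(25−2)=437≡21 → V
W(22): 19·(22−2)=380≡16 → Q
H(7): 19·(7−2)=95≡17 → R
W(22): 19·(22−2)=380≡16 → Q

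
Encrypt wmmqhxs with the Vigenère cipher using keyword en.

Repeat the key across the message: enenene
w(22)+e(4): 26≡0 → a
m(12)+n(13): 25 → z
m(12)+e(4): 16 → q
q(16)+n(13): 29≡3 → d
h(7)+e(4): 11 → l
x(23)+n(13): 36≡10 → k
s(18)+e(4): 22 → w

azqdlkw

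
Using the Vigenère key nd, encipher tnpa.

Repeat the key across the message: ndnd
t(19)+n(13): 32≡6 → g
n(13)+d(3): 16 → q
p(15)+n(13): 28≡2 → c
a(0)+d(3): 3 → d

gqcd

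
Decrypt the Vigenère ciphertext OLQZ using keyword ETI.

Repeat the key across the ciphertext: ETIE
O(14)−E(4): 10 → K
L(11)−T(19): -8≡18 → S
Q(16)−I(8): 8 → I
Z(25)−E(4): 21 → V

KSIV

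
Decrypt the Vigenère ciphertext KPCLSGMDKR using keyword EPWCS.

GAGJACXHIZ

Repeat the key across the ciphertext: EPWCSEPWCS
K(10)−E(4): 6 → G
P(15)−P(15): 0 → A
C(2)−W(22): -20≡6 → G
L(11)−C(2): 9 → J
S(18)−S(18): 0 → A
G(6)−E(4): 2 → C
M(12)−P(15): -3≡23 → X
D(3)−W(22): -19≡7 → H
K(10)−C(2): 8 → I
R(17)−S(18): -1≡25 → Z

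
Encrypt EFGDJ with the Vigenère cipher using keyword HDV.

LIBKM

Repeat the key across the message: HDVHD
E(4)+H(7): 11 → L
F(5)+D(3): 8 → I
G(6)+V(21): 27≡1 → B
D(3)+H(7): 10 → K
J(9)+D(3): 12 → M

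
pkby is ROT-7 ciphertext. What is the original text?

idur

p(15): 15−7=8 → i
k(10): 10−7=3 → d
b(1): 1−7=-6≡20 → u
y(24): 24−7=17 → r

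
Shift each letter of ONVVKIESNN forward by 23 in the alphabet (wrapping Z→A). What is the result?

O(14): 14+23=37≡11 → L
N(13): 13+23=36≡10 → K
V(21): 21+23=44≡18 → S
V(21): 21+23=44≡18 → S
K(10): 10+23=33≡7 → H
I(8): 8+23=31≡5 → F
E(4): 4+23=27≡1 → B
S(18): 18+23=41≡15 → P
N(13): 13+23=36≡10 → K
N(13): 13+23=36≡10 → K

LKSSHFBPKK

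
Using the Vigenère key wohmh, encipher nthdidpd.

jhoppzdk

Repeat the key across the message: wohmhwoh
n(13)+w(22): 35≡9 → j
t(19)+o(14): 33≡7 → h
h(7)+h(7): 14 → o
d(3)+m(12): 15 → p
i(8)+h(7): 15 → p
d(3)+w(22): 25 → z
p(15)+o(14): 29≡3 → d
d(3)+h(7): 10 → k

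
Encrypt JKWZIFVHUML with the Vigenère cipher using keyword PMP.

Repeat the key across the message: PMPPMPPMPPM
J(9)+P(15): 24 → Y
K(10)+M(12): 22 → W
W(22)+P(15): 37≡11 → L
Z(25)+P(15): 40≡14 → O
I(8)+M(12): 20 → U
F(5)+P(15): 20 → U
V(21)+P(15): 36≡10 → K
H(7)+M(12): 19 → T
U(20)+P(15): 35≡9 → J
M(12)+P(15): 27≡1 → B
L(11)+M(12): 23 → X

YWLOUUKTJBX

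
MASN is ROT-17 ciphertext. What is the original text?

VJBW

M(12): 12−17=-5≡21 → V
A(0): 0−17=-17≡9 → J
S(18): 18−17=1 → B
N(13): 13−17=-4≡22 → W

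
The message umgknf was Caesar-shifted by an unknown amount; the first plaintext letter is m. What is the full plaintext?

meycfx

From the crib: u(20)−m(12)=8, so the shift is 8.
Subtract 8 from each ciphertext letter:
u(20): 20−8=12 → m
m(12): 12−8=4 → e
g(6): 6−8=-2≡24 → y
k(10): 10−8=2 → c
n(13): 13−8=5 → f
f(5): 5−8=-3≡23 → x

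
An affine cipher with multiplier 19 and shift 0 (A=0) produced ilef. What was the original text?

The inverse of 19 mod 26 is 11, since 19·11=209≡1. Apply D(y)=11·(y−0) mod 26:
i(8): 11·(8−0)=88≡10 → k
l(11): 11·(11−0)=121≡17 → r
e(4): 11·(4−0)=44≡18 → s
f(5): 11·(5−0)=55≡3 → d

krsd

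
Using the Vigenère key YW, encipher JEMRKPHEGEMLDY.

HAKNILFAEAKHBU

Repeat the key across the message: YWYWYWYWYWYWYW
J(9)+Y(24): 33≡7 → H
E(4)+W(22): 26≡0 → A
M(12)+Y(24): 36≡10 → K
R(17)+W(22): 39≡13 → N
K(10)+Y(24): 34≡8 → I
P(15)+W(22): 37≡11 → L
H(7)+Y(24): 31≡5 → F
E(4)+W(22): 26≡0 → A
G(6)+Y(24): 30≡4 → E
E(4)+W(22): 26≡0 → A
M(12)+Y(24): 36≡10 → K
L(11)+W(22): 33≡7 → H
D(3)+Y(24): 27≡1 → B
Y(24)+W(22): 46≡20 → U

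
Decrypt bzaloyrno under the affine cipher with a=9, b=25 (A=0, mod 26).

The inverse of 9 mod 26 is 3, since 9·3=27≡1. Apply D(y)=3·(y−25) mod 26:
b(1): 3·(1−25)=-72≡6 → g
z(25): 3·(25−25)=0 → a
a(0): 3·(0−25)=-75≡3 → d
l(11): 3·(11−25)=-42≡10 → k
o(14): 3·(14−25)=-33≡19 → t
y(24): 3·(24−25)=-3≡23 → x
r(17): 3·(17−25)=-24≡2 → c
n(13): 3·(13−25)=-36≡16 → q
o(14): 3·(14−25)=-33≡19 → t

gadktxcqt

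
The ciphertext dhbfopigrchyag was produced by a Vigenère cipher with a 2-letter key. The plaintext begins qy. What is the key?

nj

Subtract each crib letter from the matching ciphertext letter (mod 26):
d(3)−q(16)=-13≡13 → n
h(7)−y(24)=-17≡9 → j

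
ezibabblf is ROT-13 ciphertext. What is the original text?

e(4): 4−13=-9≡17 → r
z(25): 25−13=12 → m
i(8): 8−13=-5≡21 → v
b(1): 1−13=-12≡14 → o
a(0): 0−13=-13≡13 → n
b(1): 1−13=-12≡14 → o
b(1): 1−13=-12≡14 → o
l(11): 11−13=-2≡24 → y
f(5): 5−13=-8≡18 → s

rmvonooys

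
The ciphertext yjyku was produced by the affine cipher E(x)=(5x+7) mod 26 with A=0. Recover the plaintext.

The inverse of 5 mod 26 is 21, since 5·21=105≡1. Apply D(y)=21·(y−7) mod 26:
y(24): 21·(24−7)=357≡19 → t
j(9): 21·(9−7)=42≡16 → q
y(24): 21·(24−7)=357≡19 → t
k(10): 21·(10−7)=63≡11 → l
u(20): 21·(20−7)=273≡13 → n

tqtln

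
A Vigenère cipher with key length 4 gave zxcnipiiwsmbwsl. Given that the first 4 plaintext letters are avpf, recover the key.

zcni

Subtract each crib letter from the matching ciphertext letter (mod 26):
z(25)−a(0)=25 → z
x(23)−v(21)=2 → c
c(2)−p(15)=-13≡13 → n
n(13)−f(5)=8 → i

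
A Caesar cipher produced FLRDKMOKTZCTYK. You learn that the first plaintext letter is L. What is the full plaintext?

From the crib: F(5)−L(11)=-6≡20, so the shift is 20.
Subtract 20 from each ciphertext letter:
F(5): 5−20=-15≡11 → L
L(11): 11−20=-9≡17 → R
R(17): 17−20=-3≡23 → X
D(3): 3−20=-17≡9 → J
K(10): 10−20=-10≡16 → Q
M(12): 12−20=-8≡18 → S
O(14): 14−20=-6≡20 → U
K(10): 10−20=-10≡16 → Q
T(19): 19−20=-1≡25 → Z
Z(25): 25−20=5 → F
C(2): 2−20=-18≡8 → I
T(19): 19−20=-1≡25 → Z
Y(24): 24−20=4 → E
K(10): 10−20=-10≡16 → Q

LRXJQSUQZFIZEQ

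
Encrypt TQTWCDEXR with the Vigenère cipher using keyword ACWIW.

Repeat the key across the message: ACWIWACWI
T(19)+A(0): 19 → T
Q(16)+C(2): 18 → S
T(19)+W(22): 41≡15 → P
W(22)+I(8): 30≡4 → E
C(2)+W(22): 24 → Y
D(3)+A(0): 3 → D
E(4)+C(2): 6 → G
X(23)+W(22): 45≡19 → T
R(17)+I(8): 25 → Z

TSPEYDGTZ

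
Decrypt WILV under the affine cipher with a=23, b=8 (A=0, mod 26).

EAZN

The inverse of 23 mod 26 is 17, since 23·17=391≡1. Apply D(y)=17·(y−8) mod 26:
W(22): 17·(22−8)=238≡4 → E
I(8): 17·(8−8)=0 → A
L(11): 17·(11−8)=51≡25 → Z
V(21): 17·(21−8)=221≡13 → N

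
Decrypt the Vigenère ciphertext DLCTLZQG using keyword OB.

Repeat the key across the ciphertext: OBOBOBOB
D(3)−O(14): -11≡15 → P
L(11)−B(1): 10 → K
C(2)−O(14): -12≡14 → O
T(19)−B(1): 18 → S
L(11)−O(14): -3≡23 → X
Z(25)−B(1): 24 → Y
Q(16)−O(14): 2 → C
G(6)−B(1): 5 → F

PKOSXYCF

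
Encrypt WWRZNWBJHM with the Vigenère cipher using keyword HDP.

DZGGQLIMWT

Repeat the key across the message: HDPHDPHDPH
W(22)+H(7): 29≡3 → D
W(22)+D(3): 25 → Z
R(17)+P(15): 32≡6 → G
Z(25)+H(7): 32≡6 → G
N(13)+D(3): 16 → Q
W(22)+P(15): 37≡11 → L
B(1)+H(7): 8 → I
J(9)+D(3): 12 → M
H(7)+P(15): 22 → W
M(12)+H(7): 19 → T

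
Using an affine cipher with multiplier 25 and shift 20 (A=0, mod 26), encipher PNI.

FHM

P(15): 25·15+20=395≡5 → F
N(13): 25·13+20=345≡7 → H
I(8): 25·8+20=220≡12 → M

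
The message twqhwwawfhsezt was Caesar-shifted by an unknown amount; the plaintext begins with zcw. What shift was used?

From the crib: t(19)−z(25)=-6≡20, so the shift is 20.

20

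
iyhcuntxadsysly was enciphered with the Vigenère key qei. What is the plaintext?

Repeat the key across the ciphertext: qeiqeiqeiqeiqei
i(8)−q(16): -8≡18 → s
y(24)−e(4): 20 → u
h(7)−i(8): -1≡25 → z
c(2)−q(16): -14≡12 → m
u(20)−e(4): 16 → q
n(13)−i(8): 5 → f
t(19)−q(16): 3 → d
x(23)−e(4): 19 → t
a(0)−i(8): -8≡18 → s
d(3)−q(16): -13≡13 → n
s(18)−e(4): 14 → o
y(24)−i(8): 16 → q
s(18)−q(16): 2 → c
l(11)−e(4): 7 → h
y(24)−i(8): 16 → q

suzmqfdtsnoqchq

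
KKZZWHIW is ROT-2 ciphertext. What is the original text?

IIXXUFGU

K(10): 10−2=8 → I
K(10): 10−2=8 → I
Z(25): 25−2=23 → X
Z(25): 25−2=23 → X
W(22): 22−2=20 → U
H(7): 7−2=5 → F
I(8): 8−2=6 → G
W(22): 22−2=20 → U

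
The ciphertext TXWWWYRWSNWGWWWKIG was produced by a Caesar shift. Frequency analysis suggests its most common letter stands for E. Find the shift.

18

The most frequent ciphertext letter is W (appears 8 times).
W is position 22; E is position 4.
Shift = 18.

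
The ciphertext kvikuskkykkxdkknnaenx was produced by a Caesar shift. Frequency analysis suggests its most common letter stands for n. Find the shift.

23

The most frequent ciphertext letter is k (appears 8 times).
k is position 10; n is position 13.
Shift = -3≡23.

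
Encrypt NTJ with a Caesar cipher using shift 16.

DJZ

N(13): 13+16=29≡3 → D
T(19): 19+16=35≡9 → J
J(9): 9+16=25 → Z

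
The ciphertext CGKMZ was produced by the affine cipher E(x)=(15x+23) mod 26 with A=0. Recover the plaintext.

JLNBO

The inverse of 15 mod 26 is 7, since 15·7=105≡1. Apply D(y)=7·(y−23) mod 26:
C(2): 7·(2−23)=-147≡9 → J
G(6): 7·(6−23)=-119≡11 → L
K(10): 7·(10−23)=-91≡13 → N
M(12): 7·(12−23)=-77≡1 → B
Z(25): 7·(25−23)=14 → O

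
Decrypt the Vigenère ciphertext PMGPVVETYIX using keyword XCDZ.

SKDQYTBUBGU

Repeat the key across the ciphertext: XCDZXCDZXCD
P(15)−X(23): -8≡18 → S
M(12)−C(2): 10 → K
G(6)−D(3): 3 → D
P(15)−Z(25): -10≡16 → Q
V(21)−X(23): -2≡24 → Y
V(21)−C(2): 19 → T
E(4)−D(3): 1 → B
T(19)−Z(25): -6≡20 → U
Y(24)−X(23): 1 → B
I(8)−C(2): 6 → G
X(23)−D(3): 20 → U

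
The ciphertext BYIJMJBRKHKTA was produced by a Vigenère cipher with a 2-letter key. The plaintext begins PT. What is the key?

MF

Subtract each crib letter from the matching ciphertext letter (mod 26):
B(1)−P(15)=-14≡12 → M
Y(24)−T(19)=5 → F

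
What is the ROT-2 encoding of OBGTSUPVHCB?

QDIVUWRXJED

O(14): 14+2=16 → Q
B(1): 1+2=3 → D
G(6): 6+2=8 → I
T(19): 19+2=21 → V
S(18): 18+2=20 → U
U(20): 20+2=22 → W
P(15): 15+2=17 → R
V(21): 21+2=23 → X
H(7): 7+2=9 → J
C(2): 2+2=4 → E
B(1): 1+2=3 → D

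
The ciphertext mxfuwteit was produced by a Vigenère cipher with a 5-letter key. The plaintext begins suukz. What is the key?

udlkx

Subtract each crib letter from the matching ciphertext letter (mod 26):
m(12)−s(18)=-6≡20 → u
x(23)−u(20)=3 → d
f(5)−u(20)=-15≡11 → l
u(20)−k(10)=10 → k
w(22)−z(25)=-3≡23 → x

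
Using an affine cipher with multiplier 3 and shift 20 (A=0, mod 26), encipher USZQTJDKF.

CWRQZVDYJ

U(20): 3·20+20=80≡2 → C
S(18): 3·18+20=74≡22 → W
Z(25): 3·25+20=95≡17 → R
Q(16): 3·16+20=68≡16 → Q
T(19): 3·19+20=77≡25 → Z
J(9): 3·9+20=47≡21 → V
D(3): 3·3+20=29≡3 → D
K(10): 3·10+20=50≡24 → Y
F(5): 3·5+20=35≡9 → J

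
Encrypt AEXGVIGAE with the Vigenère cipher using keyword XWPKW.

Repeat the key across the message: XWPKWXWPK
A(0)+X(23): 23 → X
E(4)+W(22): 26≡0 → A
X(23)+P(15): 38≡12 → M
G(6)+K(10): 16 → Q
V(21)+W(22): 43≡17 → R
I(8)+X(23): 31≡5 → F
G(6)+W(22): 28≡2 → C
A(0)+P(15): 15 → P
E(4)+K(10): 14 → O

XAMQRFCPO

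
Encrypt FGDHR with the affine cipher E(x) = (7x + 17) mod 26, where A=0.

F(5): 7·5+17=52≡0 → A
G(6): 7·6+17=59≡7 → H
D(3): 7·3+17=38≡12 → M
H(7): 7·7+17=66≡14 → O
R(17): 7·17+17=136≡6 → G

AHMOG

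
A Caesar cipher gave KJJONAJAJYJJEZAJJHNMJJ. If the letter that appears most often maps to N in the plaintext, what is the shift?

The most frequent ciphertext letter is J (appears 10 times).
J is position 9; N is position 13.
Shift = -4≡22.

22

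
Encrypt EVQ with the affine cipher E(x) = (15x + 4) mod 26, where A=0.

MHK

E(4): 15·4+4=64≡12 → M
V(21): 15·21+4=319≡7 → H
Q(16): 15·16+4=244≡10 → K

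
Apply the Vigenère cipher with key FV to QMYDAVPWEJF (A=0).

Repeat the key across the message: FVFVFVFVFVF
Q(16)+F(5): 21 → V
M(12)+V(21): 33≡7 → H
Y(24)+F(5): 29≡3 → D
D(3)+V(21): 24 → Y
A(0)+F(5): 5 → F
V(21)+V(21): 42≡16 → Q
P(15)+F(5): 20 → U
W(22)+V(21): 43≡17 → R
E(4)+F(5): 9 → J
J(9)+V(21): 30≡4 → E
F(5)+F(5): 10 → K

VHDYFQURJEK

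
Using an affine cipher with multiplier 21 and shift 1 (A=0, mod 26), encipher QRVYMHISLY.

ZUALTSNPYL

Q(16): 21·16+1=337≡25 → Z
R(17): 21·17+1=358≡20 → U
V(21): 21·21+1=442≡0 → A
Y(24): 21·24+1=505≡11 → L
M(12): 21·12+1=253≡19 → T
H(7): 21·7+1=148≡18 → S
I(8): 21·8+1=169≡13 → N
S(18): 21·18+1=379≡15 → P
L(11): 21·11+1=232≡24 → Y
Y(24): 21·24+1=505≡11 → L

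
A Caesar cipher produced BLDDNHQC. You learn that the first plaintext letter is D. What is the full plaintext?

From the crib: B(1)−D(3)=-2≡24, so the shift is 24.
Subtract 24 from each ciphertext letter:
B(1): 1−24=-23≡3 → D
L(11): 11−24=-13≡13 → N
D(3): 3−24=-21≡5 → F
D(3): 3−24=-21≡5 → F
N(13): 13−24=-11≡15 → P
H(7): 7−24=-17≡9 → J
Q(16): 16−24=-8≡18 → S
C(2): 2−24=-22≡4 → E

DNFFPJSE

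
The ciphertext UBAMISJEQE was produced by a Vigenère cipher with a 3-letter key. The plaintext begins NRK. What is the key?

HKQ

Subtract each crib letter from the matching ciphertext letter (mod 26):
U(20)−N(13)=7 → H
B(1)−R(17)=-16≡10 → K
A(0)−K(10)=-10≡16 → Q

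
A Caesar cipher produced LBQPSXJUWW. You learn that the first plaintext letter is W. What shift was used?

15

From the crib: L(11)−W(22)=-11≡15, so the shift is 15.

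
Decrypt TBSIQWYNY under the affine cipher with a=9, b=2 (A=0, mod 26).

ZXWSQIOHO

The inverse of 9 mod 26 is 3, since 9·3=27≡1. Apply D(y)=3·(y−2) mod 26:
T(19): 3·(19−2)=51≡25 → Z
B(1): 3·(1−2)=-3≡23 → X
S(18): 3·(18−2)=48≡22 → W
I(8): 3·(8−2)=18 → S
Q(16): 3·(16−2)=42≡16 → Q
W(22): 3·(22−2)=60≡8 → I
Y(24): 3·(24−2)=66≡14 → O
N(13): 3·(13−2)=33≡7 → H
Y(24): 3·(24−2)=66≡14 → O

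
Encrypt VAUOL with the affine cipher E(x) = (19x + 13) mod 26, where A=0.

WNDTO

V(21): 19·21+13=412≡22 → W
A(0): 19·0+13=13 → N
U(20): 19·20+13=393≡3 → D
O(14): 19·14+13=279≡19 → T
L(11): 19·11+13=222≡14 → O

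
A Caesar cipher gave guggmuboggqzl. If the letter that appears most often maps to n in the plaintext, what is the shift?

The most frequent ciphertext letter is g (appears 5 times).
g is position 6; n is position 13.
Shift = -7≡19.

19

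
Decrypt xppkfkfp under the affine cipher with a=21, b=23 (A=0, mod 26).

ammnonom

The inverse of 21 mod 26 is 5, since 21·5=105≡1. Apply D(y)=5·(y−23) mod 26:
x(23): 5·(23−23)=0 → a
p(15): 5·(15−23)=-40≡12 → m
p(15): 5·(15−23)=-40≡12 → m
k(10): 5·(10−23)=-65≡13 → n
f(5): 5·(5−23)=-90≡14 → o
k(10): 5·(10−23)=-65≡13 → n
f(5): 5·(5−23)=-90≡14 → o
p(15): 5·(15−23)=-40≡12 → m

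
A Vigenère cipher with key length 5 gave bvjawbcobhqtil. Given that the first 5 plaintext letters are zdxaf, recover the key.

Subtract each crib letter from the matching ciphertext letter (mod 26):
b(1)−z(25)=-24≡2 → c
v(21)−d(3)=18 → s
j(9)−x(23)=-14≡12 → m
a(0)−a(0)=0 → a
w(22)−f(5)=17 → r

csmar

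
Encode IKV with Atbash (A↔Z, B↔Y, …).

I(8) → R(17)
K(10) → P(15)
V(21) → E(4)

RPE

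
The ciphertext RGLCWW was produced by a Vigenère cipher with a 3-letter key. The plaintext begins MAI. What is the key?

FGD

Subtract each crib letter from the matching ciphertext letter (mod 26):
R(17)−M(12)=5 → F
G(6)−A(0)=6 → G
L(11)−I(8)=3 → D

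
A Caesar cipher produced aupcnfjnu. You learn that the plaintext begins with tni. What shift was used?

From the crib: a(0)−t(19)=-19≡7, so the shift is 7.

7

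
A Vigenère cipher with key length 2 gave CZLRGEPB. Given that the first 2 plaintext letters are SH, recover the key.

KS

Subtract each crib letter from the matching ciphertext letter (mod 26):
C(2)−S(18)=-16≡10 → K
Z(25)−H(7)=18 → S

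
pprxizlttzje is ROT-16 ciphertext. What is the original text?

zzbhsjvddjto

p(15): 15−16=-1≡25 → z
p(15): 15−16=-1≡25 → z
r(17): 17−16=1 → b
x(23): 23−16=7 → h
i(8): 8−16=-8≡18 → s
z(25): 25−16=9 → j
l(11): 11−16=-5≡21 → v
t(19): 19−16=3 → d
t(19): 19−16=3 → d
z(25): 25−16=9 → j
j(9): 9−16=-7≡19 → t
e(4): 4−16=-12≡14 → o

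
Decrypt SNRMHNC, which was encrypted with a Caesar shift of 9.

JEIDYET

S(18): 18−9=9 → J
N(13): 13−9=4 → E
R(17): 17−9=8 → I
M(12): 12−9=3 → D
H(7): 7−9=-2≡24 → Y
N(13): 13−9=4 → E
C(2): 2−9=-7≡19 → T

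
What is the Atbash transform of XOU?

CLF

X(23) → C(2)
O(14) → L(11)
U(20) → F(5)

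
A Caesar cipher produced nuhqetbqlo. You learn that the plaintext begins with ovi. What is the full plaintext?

ovirfucrmp

From the crib: n(13)−o(14)=-1≡25, so the shift is 25.
Subtract 25 from each ciphertext letter:
n(13): 13−25=-12≡14 → o
u(20): 20−25=-5≡21 → v
h(7): 7−25=-18≡8 → i
q(16): 16−25=-9≡17 → r
e(4): 4−25=-21≡5 → f
t(19): 19−25=-6≡20 → u
b(1): 1−25=-24≡2 → c
q(16): 16−25=-9≡17 → r
l(11): 11−25=-14≡12 → m
o(14): 14−25=-11≡15 → p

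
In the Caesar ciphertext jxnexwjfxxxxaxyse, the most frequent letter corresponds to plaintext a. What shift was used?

23

The most frequent ciphertext letter is x (appears 7 times).
x is position 23; a is position 0.
Shift = 23.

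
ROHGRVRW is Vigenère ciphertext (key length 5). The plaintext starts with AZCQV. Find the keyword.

RPFQW

Subtract each crib letter from the matching ciphertext letter (mod 26):
R(17)−A(0)=17 → R
O(14)−Z(25)=-11≡15 → P
H(7)−C(2)=5 → F
G(6)−Q(16)=-10≡16 → Q
R(17)−V(21)=-4≡22 → W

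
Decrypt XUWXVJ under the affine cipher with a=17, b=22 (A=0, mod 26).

XGAXDN

The inverse of 17 mod 26 is 23, since 17·23=391≡1. Apply D(y)=23·(y−22) mod 26:
X(23): 23·(23−22)=23 → X
U(20): 23·(20−22)=-46≡6 → G
W(22): 23·(22−22)=0 → A
X(23): 23·(23−22)=23 → X
V(21): 23·(21−22)=-23≡3 → D
J(9): 23·(9−22)=-299≡13 → N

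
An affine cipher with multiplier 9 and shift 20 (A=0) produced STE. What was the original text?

The inverse of 9 mod 26 is 3, since 9·3=27≡1. Apply D(y)=3·(y−20) mod 26:
S(18): 3·(18−20)=-6≡20 → U
T(19): 3·(19−20)=-3≡23 → X
E(4): 3·(4−20)=-48≡4 → E

UXE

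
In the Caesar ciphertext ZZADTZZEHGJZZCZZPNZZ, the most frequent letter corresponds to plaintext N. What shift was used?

12

The most frequent ciphertext letter is Z (appears 10 times).
Z is position 25; N is position 13.
Shift = 12.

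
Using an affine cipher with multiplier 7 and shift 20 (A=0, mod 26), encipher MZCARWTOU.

M(12): 7·12+20=104≡0 → A
Z(25): 7·25+20=195≡13 → N
C(2): 7·2+20=34≡8 → I
A(0): 7·0+20=20 → U
R(17): 7·17+20=139≡9 → J
W(22): 7·22+20=174≡18 → S
T(19): 7·19+20=153≡23 → X
O(14): 7·14+20=118≡14 → O
U(20): 7·20+20=160≡4 → E

ANIUJSXOE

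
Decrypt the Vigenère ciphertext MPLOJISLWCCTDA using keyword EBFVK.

IOGTZERGBSYSYF

Repeat the key across the ciphertext: EBFVKEBFVKEBFV
M(12)−E(4): 8 → I
P(15)−B(1): 14 → O
L(11)−F(5): 6 → G
O(14)−V(21): -7≡19 → T
J(9)−K(10): -1≡25 → Z
I(8)−E(4): 4 → E
S(18)−B(1): 17 → R
L(11)−F(5): 6 → G
W(22)−V(21): 1 → B
C(2)−K(10): -8≡18 → S
C(2)−E(4): -2≡24 → Y
T(19)−B(1): 18 → S
D(3)−F(5): -2≡24 → Y
A(0)−V(21): -21≡5 → F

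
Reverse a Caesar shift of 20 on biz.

b(1): 1−20=-19≡7 → h
i(8): 8−20=-12≡14 → o
z(25): 25−20=5 → f

hof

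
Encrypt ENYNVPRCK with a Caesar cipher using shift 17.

VEPEMGITB

E(4): 4+17=21 → V
N(13): 13+17=30≡4 → E
Y(24): 24+17=41≡15 → P
N(13): 13+17=30≡4 → E
V(21): 21+17=38≡12 → M
P(15): 15+17=32≡6 → G
R(17): 17+17=34≡8 → I
C(2): 2+17=19 → T
K(10): 10+17=27≡1 → B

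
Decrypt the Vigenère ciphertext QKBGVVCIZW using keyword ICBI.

Repeat the key across the ciphertext: ICBIICBIIC
Q(16)−I(8): 8 → I
K(10)−C(2): 8 → I
B(1)−B(1): 0 → A
G(6)−I(8): -2≡24 → Y
V(21)−I(8): 13 → N
V(21)−C(2): 19 → T
C(2)−B(1): 1 → B
I(8)−I(8): 0 → A
Z(25)−I(8): 17 → R
W(22)−C(2): 20 → U

IIAYNTBARU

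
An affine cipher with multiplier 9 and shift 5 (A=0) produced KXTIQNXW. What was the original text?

PCQJHYCZ

The inverse of 9 mod 26 is 3, since 9·3=27≡1. Apply D(y)=3·(y−5) mod 26:
K(10): 3·(10−5)=15 → P
X(23): 3·(23−5)=54≡2 → C
T(19): 3·(19−5)=42≡16 → Q
I(8): 3·(8−5)=9 → J
Q(16): 3·(16−5)=33≡7 → H
N(13): 3·(13−5)=24 → Y
X(23): 3·(23−5)=54≡2 → C
W(22): 3·(22−5)=51≡25 → Z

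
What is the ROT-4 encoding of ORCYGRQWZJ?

O(14): 14+4=18 → S
R(17): 17+4=21 → V
C(2): 2+4=6 → G
Y(24): 24+4=28≡2 → C
G(6): 6+4=10 → K
R(17): 17+4=21 → V
Q(16): 16+4=20 → U
W(22): 22+4=26≡0 → A
Z(25): 25+4=29≡3 → D
J(9): 9+4=13 → N

SVGCKVUADN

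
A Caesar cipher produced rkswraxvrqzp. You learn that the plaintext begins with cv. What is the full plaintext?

cvdhcligcbka

From the crib: r(17)−c(2)=15, so the shift is 15.
Subtract 15 from each ciphertext letter:
r(17): 17−15=2 → c
k(10): 10−15=-5≡21 → v
s(18): 18−15=3 → d
w(22): 22−15=7 → h
r(17): 17−15=2 → c
a(0): 0−15=-15≡11 → l
x(23): 23−15=8 → i
v(21): 21−15=6 → g
r(17): 17−15=2 → c
q(16): 16−15=1 → b
z(25): 25−15=10 → k
p(15): 15−15=0 → a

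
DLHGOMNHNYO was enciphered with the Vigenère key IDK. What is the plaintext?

Repeat the key across the ciphertext: IDKIDKIDKID
D(3)−I(8): -5≡21 → V
L(11)−D(3): 8 → I
H(7)−K(10): -3≡23 → X
G(6)−I(8): -2≡24 → Y
O(14)−D(3): 11 → L
M(12)−K(10): 2 → C
N(13)−I(8): 5 → F
H(7)−D(3): 4 → E
N(13)−K(10): 3 → D
Y(24)−I(8): 16 → Q
O(14)−D(3): 11 → L

VIXYLCFEDQL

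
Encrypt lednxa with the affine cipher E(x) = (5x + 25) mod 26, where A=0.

l(11): 5·11+25=80≡2 → c
e(4): 5·4+25=45≡19 → t
d(3): 5·3+25=40≡14 → o
n(13): 5·13+25=90≡12 → m
x(23): 5·23+25=140≡10 → k
a(0): 5·0+25=25 → z

ctomkz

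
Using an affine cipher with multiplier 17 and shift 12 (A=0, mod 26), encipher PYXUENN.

HENOCZZ

P(15): 17·15+12=267≡7 → H
Y(24): 17·24+12=420≡4 → E
X(23): 17·23+12=403≡13 → N
U(20): 17·20+12=352≡14 → O
E(4): 17·4+12=80≡2 → C
N(13): 17·13+12=233≡25 → Z
N(13): 17·13+12=233≡25 → Z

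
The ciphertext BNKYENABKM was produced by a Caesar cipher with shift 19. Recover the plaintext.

IURFLUHIRT

B(1): 1−19=-18≡8 → I
N(13): 13−19=-6≡20 → U
K(10): 10−19=-9≡17 → R
Y(24): 24−19=5 → F
E(4): 4−19=-15≡11 → L
N(13): 13−19=-6≡20 → U
A(0): 0−19=-19≡7 → H
B(1): 1−19=-18≡8 → I
K(10): 10−19=-9≡17 → R
M(12): 12−19=-7≡19 → T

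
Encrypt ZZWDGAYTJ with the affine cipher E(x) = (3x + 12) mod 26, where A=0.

JJAVEMGRN

Z(25): 3·25+12=87≡9 → J
Z(25): 3·25+12=87≡9 → J
W(22): 3·22+12=78≡0 → A
D(3): 3·3+12=21 → V
G(6): 3·6+12=30≡4 → E
A(0): 3·0+12=12 → M
Y(24): 3·24+12=84≡6 → G
T(19): 3·19+12=69≡17 → R
J(9): 3·9+12=39≡13 → N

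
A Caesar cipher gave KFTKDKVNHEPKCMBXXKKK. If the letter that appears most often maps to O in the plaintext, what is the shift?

22

The most frequent ciphertext letter is K (appears 7 times).
K is position 10; O is position 14.
Shift = -4≡22.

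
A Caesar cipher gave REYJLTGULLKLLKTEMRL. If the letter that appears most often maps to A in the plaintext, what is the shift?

11

The most frequent ciphertext letter is L (appears 6 times).
L is position 11; A is position 0.
Shift = 11.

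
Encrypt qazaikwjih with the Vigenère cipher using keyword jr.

zrirrbfary

Repeat the key across the message: jrjrjrjrjr
q(16)+j(9): 25 → z
a(0)+r(17): 17 → r
z(25)+j(9): 34≡8 → i
a(0)+r(17): 17 → r
i(8)+j(9): 17 → r
k(10)+r(17): 27≡1 → b
w(22)+j(9): 31≡5 → f
j(9)+r(17): 26≡0 → a
i(8)+j(9): 17 → r
h(7)+r(17): 24 → y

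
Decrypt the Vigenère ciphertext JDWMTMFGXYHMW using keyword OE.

VZIIFIRCJUTII

Repeat the key across the ciphertext: OEOEOEOEOEOEO
J(9)−O(14): -5≡21 → V
D(3)−E(4): -1≡25 → Z
W(22)−O(14): 8 → I
M(12)−E(4): 8 → I
T(19)−O(14): 5 → F
M(12)−E(4): 8 → I
F(5)−O(14): -9≡17 → R
G(6)−E(4): 2 → C
X(23)−O(14): 9 → J
Y(24)−E(4): 20 → U
H(7)−O(14): -7≡19 → T
M(12)−E(4): 8 → I
W(22)−O(14): 8 → I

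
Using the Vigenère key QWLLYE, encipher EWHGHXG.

Repeat the key across the message: QWLLYEQ
E(4)+Q(16): 20 → U
W(22)+W(22): 44≡18 → S
H(7)+L(11): 18 → S
G(6)+L(11): 17 → R
H(7)+Y(24): 31≡5 → F
X(23)+E(4): 27≡1 → B
G(6)+Q(16): 22 → W

USSRFBW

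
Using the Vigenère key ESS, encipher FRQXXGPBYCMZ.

JJIBPYTTQGER

Repeat the key across the message: ESSESSESSESS
F(5)+E(4): 9 → J
R(17)+S(18): 35≡9 → J
Q(16)+S(18): 34≡8 → I
X(23)+E(4): 27≡1 → B
X(23)+S(18): 41≡15 → P
G(6)+S(18): 24 → Y
P(15)+E(4): 19 → T
B(1)+S(18): 19 → T
Y(24)+S(18): 42≡16 → Q
C(2)+E(4): 6 → G
M(12)+S(18): 30≡4 → E
Z(25)+S(18): 43≡17 → R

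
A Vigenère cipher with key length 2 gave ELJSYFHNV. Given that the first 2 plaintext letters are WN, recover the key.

IY

Subtract each crib letter from the matching ciphertext letter (mod 26):
E(4)−W(22)=-18≡8 → I
L(11)−N(13)=-2≡24 → Y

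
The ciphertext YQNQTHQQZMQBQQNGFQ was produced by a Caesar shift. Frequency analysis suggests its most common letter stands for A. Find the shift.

The most frequent ciphertext letter is Q (appears 8 times).
Q is position 16; A is position 0.
Shift = 16.

16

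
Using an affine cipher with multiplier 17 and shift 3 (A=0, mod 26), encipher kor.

k(10): 17·10+3=173≡17 → r
o(14): 17·14+3=241≡7 → h
r(17): 17·17+3=292≡6 → g

rhg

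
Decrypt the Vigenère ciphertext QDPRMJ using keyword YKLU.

STEXOZ

Repeat the key across the ciphertext: YKLUYK
Q(16)−Y(24): -8≡18 → S
D(3)−K(10): -7≡19 → T
P(15)−L(11): 4 → E
R(17)−U(20): -3≡23 → X
M(12)−Y(24): -12≡14 → O
J(9)−K(10): -1≡25 → Z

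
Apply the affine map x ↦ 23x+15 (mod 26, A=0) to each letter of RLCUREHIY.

R(17): 23·17+15=406≡16 → Q
L(11): 23·11+15=268≡8 → I
C(2): 23·2+15=61≡9 → J
U(20): 23·20+15=475≡7 → H
R(17): 23·17+15=406≡16 → Q
E(4): 23·4+15=107≡3 → D
H(7): 23·7+15=176≡20 → U
I(8): 23·8+15=199≡17 → R
Y(24): 23·24+15=567≡21 → V

QIJHQDURV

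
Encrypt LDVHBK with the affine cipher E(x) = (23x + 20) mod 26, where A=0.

L(11): 23·11+20=273≡13 → N
D(3): 23·3+20=89≡11 → L
V(21): 23·21+20=503≡9 → J
H(7): 23·7+20=181≡25 → Z
B(1): 23·1+20=43≡17 → R
K(10): 23·10+20=250≡16 → Q

NLJZRQ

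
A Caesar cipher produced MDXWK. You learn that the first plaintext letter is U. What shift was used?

18

From the crib: M(12)−U(20)=-8≡18, so the shift is 18.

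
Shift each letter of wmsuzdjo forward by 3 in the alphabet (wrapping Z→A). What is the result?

zpvxcgmr

w(22): 22+3=25 → z
m(12): 12+3=15 → p
s(18): 18+3=21 → v
u(20): 20+3=23 → x
z(25): 25+3=28≡2 → c
d(3): 3+3=6 → g
j(9): 9+3=12 → m
o(14): 14+3=17 → r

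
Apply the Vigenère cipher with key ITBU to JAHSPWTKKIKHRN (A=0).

RTIMXPUESBLBZG

Repeat the key across the message: ITBUITBUITBUIT
J(9)+I(8): 17 → R
A(0)+T(19): 19 → T
H(7)+B(1): 8 → I
S(18)+U(20): 38≡12 → M
P(15)+I(8): 23 → X
W(22)+T(19): 41≡15 → P
T(19)+B(1): 20 → U
K(10)+U(20): 30≡4 → E
K(10)+I(8): 18 → S
I(8)+T(19): 27≡1 → B
K(10)+B(1): 11 → L
H(7)+U(20): 27≡1 → B
R(17)+I(8): 25 → Z
N(13)+T(19): 32≡6 → G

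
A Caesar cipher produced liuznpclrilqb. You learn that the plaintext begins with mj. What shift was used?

25

From the crib: l(11)−m(12)=-1≡25, so the shift is 25.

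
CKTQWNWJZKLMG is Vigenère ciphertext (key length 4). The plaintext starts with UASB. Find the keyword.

Subtract each crib letter from the matching ciphertext letter (mod 26):
C(2)−U(20)=-18≡8 → I
K(10)−A(0)=10 → K
T(19)−S(18)=1 → B
Q(16)−B(1)=15 → P

IKBP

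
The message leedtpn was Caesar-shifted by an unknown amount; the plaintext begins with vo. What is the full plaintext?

voondzx

From the crib: l(11)−v(21)=-10≡16, so the shift is 16.
Subtract 16 from each ciphertext letter:
l(11): 11−16=-5≡21 → v
e(4): 4−16=-12≡14 → o
e(4): 4−16=-12≡14 → o
d(3): 3−16=-13≡13 → n
t(19): 19−16=3 → d
p(15): 15−16=-1≡25 → z
n(13): 13−16=-3≡23 → x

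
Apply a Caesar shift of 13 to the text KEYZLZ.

K(10): 10+13=23 → X
E(4): 4+13=17 → R
Y(24): 24+13=37≡11 → L
Z(25): 25+13=38≡12 → M
L(11): 11+13=24 → Y
Z(25): 25+13=38≡12 → M

XRLMYM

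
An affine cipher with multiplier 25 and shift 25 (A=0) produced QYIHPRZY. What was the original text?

JBRSKIAB

The inverse of 25 mod 26 is 25, since 25·25=625≡1. Apply D(y)=25·(y−25) mod 26:
Q(16): 25·(16−25)=-225≡9 → J
Y(24): 25·(24−25)=-25≡1 → B
I(8): 25·(8−25)=-425≡17 → R
H(7): 25·(7−25)=-450≡18 → S
P(15): 25·(15−25)=-250≡10 → K
R(17): 25·(17−25)=-200≡8 → I
Z(25): 25·(25−25)=0 → A
Y(24): 25·(24−25)=-25≡1 → B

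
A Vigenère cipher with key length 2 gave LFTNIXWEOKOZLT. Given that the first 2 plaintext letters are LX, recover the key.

Subtract each crib letter from the matching ciphertext letter (mod 26):
L(11)−L(11)=0 → A
F(5)−X(23)=-18≡8 → I

AI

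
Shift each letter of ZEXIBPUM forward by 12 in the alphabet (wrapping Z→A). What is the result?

LQJUNBGY

Z(25): 25+12=37≡11 → L
E(4): 4+12=16 → Q
X(23): 23+12=35≡9 → J
I(8): 8+12=20 → U
B(1): 1+12=13 → N
P(15): 15+12=27≡1 → B
U(20): 20+12=32≡6 → G
M(12): 12+12=24 → Y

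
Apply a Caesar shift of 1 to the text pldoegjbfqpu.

p(15): 15+1=16 → q
l(11): 11+1=12 → m
d(3): 3+1=4 → e
o(14): 14+1=15 → p
e(4): 4+1=5 → f
g(6): 6+1=7 → h
j(9): 9+1=10 → k
b(1): 1+1=2 → c
f(5): 5+1=6 → g
q(16): 16+1=17 → r
p(15): 15+1=16 → q
u(20): 20+1=21 → v

qmepfhkcgrqv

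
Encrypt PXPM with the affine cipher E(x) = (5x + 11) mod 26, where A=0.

IWIT

P(15): 5·15+11=86≡8 → I
X(23): 5·23+11=126≡22 → W
P(15): 5·15+11=86≡8 → I
M(12): 5·12+11=71≡19 → T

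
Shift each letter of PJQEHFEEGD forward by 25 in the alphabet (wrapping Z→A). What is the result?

P(15): 15+25=40≡14 → O
J(9): 9+25=34≡8 → I
Q(16): 16+25=41≡15 → P
E(4): 4+25=29≡3 → D
H(7): 7+25=32≡6 → G
F(5): 5+25=30≡4 → E
E(4): 4+25=29≡3 → D
E(4): 4+25=29≡3 → D
G(6): 6+25=31≡5 → F
D(3): 3+25=28≡2 → C

OIPDGEDDFC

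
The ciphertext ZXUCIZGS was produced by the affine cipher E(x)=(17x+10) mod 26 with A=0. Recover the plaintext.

HNWYGHMC

The inverse of 17 mod 26 is 23, since 17·23=391≡1. Apply D(y)=23·(y−10) mod 26:
Z(25): 23·(25−10)=345≡7 → H
X(23): 23·(23−10)=299≡13 → N
U(20): 23·(20−10)=230≡22 → W
C(2): 23·(2−10)=-184≡24 → Y
I(8): 23·(8−10)=-46≡6 → G
Z(25): 23·(25−10)=345≡7 → H
G(6): 23·(6−10)=-92≡12 → M
S(18): 23·(18−10)=184≡2 → C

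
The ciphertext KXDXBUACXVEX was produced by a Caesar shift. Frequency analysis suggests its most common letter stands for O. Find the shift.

9

The most frequent ciphertext letter is X (appears 4 times).
X is position 23; O is position 14.
Shift = 9.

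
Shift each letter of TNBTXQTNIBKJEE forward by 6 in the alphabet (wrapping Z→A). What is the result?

ZTHZDWZTOHQPKK

T(19): 19+6=25 → Z
N(13): 13+6=19 → T
B(1): 1+6=7 → H
T(19): 19+6=25 → Z
X(23): 23+6=29≡3 → D
Q(16): 16+6=22 → W
T(19): 19+6=25 → Z
N(13): 13+6=19 → T
I(8): 8+6=14 → O
B(1): 1+6=7 → H
K(10): 10+6=16 → Q
J(9): 9+6=15 → P
E(4): 4+6=10 → K
E(4): 4+6=10 → K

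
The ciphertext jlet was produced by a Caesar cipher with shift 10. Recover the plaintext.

zbuj

j(9): 9−10=-1≡25 → z
l(11): 11−10=1 → b
e(4): 4−10=-6≡20 → u
t(19): 19−10=9 → j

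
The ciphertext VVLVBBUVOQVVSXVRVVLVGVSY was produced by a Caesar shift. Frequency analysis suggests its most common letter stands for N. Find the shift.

8

The most frequent ciphertext letter is V (appears 11 times).
V is position 21; N is position 13.
Shift = 8.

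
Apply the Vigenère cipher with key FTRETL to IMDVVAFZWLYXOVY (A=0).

Repeat the key across the message: FTRETLFTRETLFTR
I(8)+F(5): 13 → N
M(12)+T(19): 31≡5 → F
D(3)+R(17): 20 → U
V(21)+E(4): 25 → Z
V(21)+T(19): 40≡14 → O
A(0)+L(11): 11 → L
F(5)+F(5): 10 → K
Z(25)+T(19): 44≡18 → S
W(22)+R(17): 39≡13 → N
L(11)+E(4): 15 → P
Y(24)+T(19): 43≡17 → R
X(23)+L(11): 34≡8 → I
O(14)+F(5): 19 → T
V(21)+T(19): 40≡14 → O
Y(24)+R(17): 41≡15 → P

NFUZOLKSNPRITOP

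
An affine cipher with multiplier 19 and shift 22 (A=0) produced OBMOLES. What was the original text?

QDUQJKI

The inverse of 19 mod 26 is 11, since 19·11=209≡1. Apply D(y)=11·(y−22) mod 26:
O(14): 11·(14−22)=-88≡16 → Q
B(1): 11·(1−22)=-231≡3 → D
M(12): 11·(12−22)=-110≡20 → U
O(14): 11·(14−22)=-88≡16 → Q
L(11): 11·(11−22)=-121≡9 → J
E(4): 11·(4−22)=-198≡10 → K
S(18): 11·(18−22)=-44≡8 → I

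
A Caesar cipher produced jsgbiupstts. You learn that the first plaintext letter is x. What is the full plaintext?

xgupwidghhg

From the crib: j(9)−x(23)=-14≡12, so the shift is 12.
Subtract 12 from each ciphertext letter:
j(9): 9−12=-3≡23 → x
s(18): 18−12=6 → g
g(6): 6−12=-6≡20 → u
b(1): 1−12=-11≡15 → p
i(8): 8−12=-4≡22 → w
u(20): 20−12=8 → i
p(15): 15−12=3 → d
s(18): 18−12=6 → g
t(19): 19−12=7 → h
t(19): 19−12=7 → h
s(18): 18−12=6 → g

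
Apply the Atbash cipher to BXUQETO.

YCFJVGL

B(1) → Y(24)
X(23) → C(2)
U(20) → F(5)
Q(16) → J(9)
E(4) → V(21)
T(19) → G(6)
O(14) → L(11)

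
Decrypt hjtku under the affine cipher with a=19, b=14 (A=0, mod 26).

The inverse of 19 mod 26 is 11, since 19·11=209≡1. Apply D(y)=11·(y−14) mod 26:
h(7): 11·(7−14)=-77≡1 → b
j(9): 11·(9−14)=-55≡23 → x
t(19): 11·(19−14)=55≡3 → d
k(10): 11·(10−14)=-44≡8 → i
u(20): 11·(20−14)=66≡14 → o

bxdio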